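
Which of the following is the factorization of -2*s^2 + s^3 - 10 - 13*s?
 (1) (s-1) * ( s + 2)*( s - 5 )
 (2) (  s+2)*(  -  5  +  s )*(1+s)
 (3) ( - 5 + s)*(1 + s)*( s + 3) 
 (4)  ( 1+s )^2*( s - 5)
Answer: 2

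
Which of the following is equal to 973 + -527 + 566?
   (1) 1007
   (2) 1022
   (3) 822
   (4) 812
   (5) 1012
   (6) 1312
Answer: 5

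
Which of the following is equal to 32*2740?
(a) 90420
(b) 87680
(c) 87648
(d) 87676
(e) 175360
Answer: b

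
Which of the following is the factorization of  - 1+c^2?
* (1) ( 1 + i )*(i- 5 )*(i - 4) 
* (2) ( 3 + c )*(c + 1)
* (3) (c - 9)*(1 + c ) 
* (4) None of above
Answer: 4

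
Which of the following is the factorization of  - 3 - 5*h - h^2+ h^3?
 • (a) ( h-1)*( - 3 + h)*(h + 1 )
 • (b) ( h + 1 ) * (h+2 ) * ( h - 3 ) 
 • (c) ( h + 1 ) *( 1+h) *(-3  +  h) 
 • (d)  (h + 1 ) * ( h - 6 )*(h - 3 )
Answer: c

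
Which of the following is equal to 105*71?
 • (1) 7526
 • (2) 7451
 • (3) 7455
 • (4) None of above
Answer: 3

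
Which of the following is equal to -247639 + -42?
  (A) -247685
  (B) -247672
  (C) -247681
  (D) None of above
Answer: C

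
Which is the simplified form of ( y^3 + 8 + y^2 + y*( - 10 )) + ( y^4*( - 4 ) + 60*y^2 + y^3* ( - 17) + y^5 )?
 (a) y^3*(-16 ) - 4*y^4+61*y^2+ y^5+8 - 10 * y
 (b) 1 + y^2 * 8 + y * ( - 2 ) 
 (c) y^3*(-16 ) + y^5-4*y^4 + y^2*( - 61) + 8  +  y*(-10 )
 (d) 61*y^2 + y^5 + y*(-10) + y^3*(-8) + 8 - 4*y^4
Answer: a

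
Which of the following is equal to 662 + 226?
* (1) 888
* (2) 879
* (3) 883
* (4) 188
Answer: 1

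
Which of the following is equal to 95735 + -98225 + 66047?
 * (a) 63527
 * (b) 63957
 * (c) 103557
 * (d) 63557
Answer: d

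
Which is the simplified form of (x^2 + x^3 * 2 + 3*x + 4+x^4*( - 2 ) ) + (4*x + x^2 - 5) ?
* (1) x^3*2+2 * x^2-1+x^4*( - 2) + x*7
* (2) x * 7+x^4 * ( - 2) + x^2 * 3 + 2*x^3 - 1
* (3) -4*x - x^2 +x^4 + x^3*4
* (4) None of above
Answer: 1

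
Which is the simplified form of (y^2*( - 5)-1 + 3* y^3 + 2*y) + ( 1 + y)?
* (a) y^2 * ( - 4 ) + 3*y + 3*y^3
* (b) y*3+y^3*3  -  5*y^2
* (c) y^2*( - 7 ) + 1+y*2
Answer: b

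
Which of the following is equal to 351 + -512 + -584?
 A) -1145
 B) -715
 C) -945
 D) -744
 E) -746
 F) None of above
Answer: F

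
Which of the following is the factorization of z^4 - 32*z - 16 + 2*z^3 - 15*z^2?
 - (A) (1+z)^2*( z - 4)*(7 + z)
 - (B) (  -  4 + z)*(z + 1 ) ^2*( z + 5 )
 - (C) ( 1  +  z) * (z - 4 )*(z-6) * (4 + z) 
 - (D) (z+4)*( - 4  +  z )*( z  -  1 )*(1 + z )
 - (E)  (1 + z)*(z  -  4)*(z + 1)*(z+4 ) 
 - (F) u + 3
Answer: E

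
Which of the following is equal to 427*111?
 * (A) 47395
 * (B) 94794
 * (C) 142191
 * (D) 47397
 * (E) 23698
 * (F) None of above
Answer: D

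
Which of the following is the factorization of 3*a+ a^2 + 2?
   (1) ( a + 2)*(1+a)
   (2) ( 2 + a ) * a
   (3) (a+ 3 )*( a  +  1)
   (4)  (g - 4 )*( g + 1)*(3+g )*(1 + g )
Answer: 1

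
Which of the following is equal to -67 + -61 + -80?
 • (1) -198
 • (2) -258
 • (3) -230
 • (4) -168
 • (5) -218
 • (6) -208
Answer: 6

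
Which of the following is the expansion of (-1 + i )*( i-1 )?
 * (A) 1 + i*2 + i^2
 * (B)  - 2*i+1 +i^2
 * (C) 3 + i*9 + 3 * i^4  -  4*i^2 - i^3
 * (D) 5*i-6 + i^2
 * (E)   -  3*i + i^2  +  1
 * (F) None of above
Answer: B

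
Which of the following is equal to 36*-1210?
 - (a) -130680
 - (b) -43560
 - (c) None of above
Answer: b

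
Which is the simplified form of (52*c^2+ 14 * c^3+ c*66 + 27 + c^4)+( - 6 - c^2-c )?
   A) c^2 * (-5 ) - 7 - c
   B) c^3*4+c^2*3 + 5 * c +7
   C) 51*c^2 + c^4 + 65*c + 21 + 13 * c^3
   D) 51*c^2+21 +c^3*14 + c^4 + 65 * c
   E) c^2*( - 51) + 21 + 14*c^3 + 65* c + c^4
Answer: D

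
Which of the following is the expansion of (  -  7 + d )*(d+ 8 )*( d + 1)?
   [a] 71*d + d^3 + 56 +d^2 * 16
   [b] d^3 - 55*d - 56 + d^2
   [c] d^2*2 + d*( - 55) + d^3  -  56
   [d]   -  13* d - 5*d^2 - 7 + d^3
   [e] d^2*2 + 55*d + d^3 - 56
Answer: c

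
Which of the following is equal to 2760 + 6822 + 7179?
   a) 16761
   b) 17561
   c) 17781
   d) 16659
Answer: a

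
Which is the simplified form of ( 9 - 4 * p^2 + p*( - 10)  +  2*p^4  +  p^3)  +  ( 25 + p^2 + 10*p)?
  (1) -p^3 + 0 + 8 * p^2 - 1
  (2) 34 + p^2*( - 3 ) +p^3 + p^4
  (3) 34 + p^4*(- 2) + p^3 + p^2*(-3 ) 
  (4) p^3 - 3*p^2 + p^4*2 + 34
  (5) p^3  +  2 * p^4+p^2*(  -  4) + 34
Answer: 4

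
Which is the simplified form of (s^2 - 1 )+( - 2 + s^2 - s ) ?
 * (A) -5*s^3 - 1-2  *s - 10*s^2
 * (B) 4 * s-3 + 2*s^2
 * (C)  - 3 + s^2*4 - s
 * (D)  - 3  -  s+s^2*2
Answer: D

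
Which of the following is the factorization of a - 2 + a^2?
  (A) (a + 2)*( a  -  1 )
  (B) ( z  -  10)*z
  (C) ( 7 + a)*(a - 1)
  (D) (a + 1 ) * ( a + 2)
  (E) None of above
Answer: A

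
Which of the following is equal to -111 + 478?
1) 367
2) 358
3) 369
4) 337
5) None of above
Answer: 1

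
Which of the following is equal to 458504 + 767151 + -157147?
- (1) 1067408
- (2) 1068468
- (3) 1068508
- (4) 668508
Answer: 3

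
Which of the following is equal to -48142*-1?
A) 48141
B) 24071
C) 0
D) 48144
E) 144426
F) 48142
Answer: F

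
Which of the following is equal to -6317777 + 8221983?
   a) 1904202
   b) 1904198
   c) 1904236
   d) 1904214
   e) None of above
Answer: e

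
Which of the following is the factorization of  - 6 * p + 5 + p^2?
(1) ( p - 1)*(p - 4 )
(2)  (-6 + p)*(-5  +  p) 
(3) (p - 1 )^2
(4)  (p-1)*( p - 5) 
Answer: 4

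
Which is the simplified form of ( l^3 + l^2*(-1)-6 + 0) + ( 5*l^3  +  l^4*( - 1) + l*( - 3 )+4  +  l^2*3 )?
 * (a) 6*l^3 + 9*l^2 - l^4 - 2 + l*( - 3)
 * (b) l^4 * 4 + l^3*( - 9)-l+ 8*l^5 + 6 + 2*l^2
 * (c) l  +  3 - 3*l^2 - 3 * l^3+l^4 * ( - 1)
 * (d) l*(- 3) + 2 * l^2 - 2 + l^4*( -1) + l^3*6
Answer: d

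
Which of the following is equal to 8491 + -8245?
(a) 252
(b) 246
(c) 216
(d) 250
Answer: b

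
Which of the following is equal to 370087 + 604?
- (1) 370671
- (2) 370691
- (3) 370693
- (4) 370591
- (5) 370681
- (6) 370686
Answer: 2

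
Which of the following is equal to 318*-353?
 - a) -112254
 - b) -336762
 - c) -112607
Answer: a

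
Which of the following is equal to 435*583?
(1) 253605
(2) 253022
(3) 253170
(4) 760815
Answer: 1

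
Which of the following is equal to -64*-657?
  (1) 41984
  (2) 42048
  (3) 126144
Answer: 2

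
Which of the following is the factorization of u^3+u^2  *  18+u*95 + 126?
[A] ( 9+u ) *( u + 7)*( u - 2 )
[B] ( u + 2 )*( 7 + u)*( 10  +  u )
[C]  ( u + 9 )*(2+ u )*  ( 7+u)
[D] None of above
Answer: C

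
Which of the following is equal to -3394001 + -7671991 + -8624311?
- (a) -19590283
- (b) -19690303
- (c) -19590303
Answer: b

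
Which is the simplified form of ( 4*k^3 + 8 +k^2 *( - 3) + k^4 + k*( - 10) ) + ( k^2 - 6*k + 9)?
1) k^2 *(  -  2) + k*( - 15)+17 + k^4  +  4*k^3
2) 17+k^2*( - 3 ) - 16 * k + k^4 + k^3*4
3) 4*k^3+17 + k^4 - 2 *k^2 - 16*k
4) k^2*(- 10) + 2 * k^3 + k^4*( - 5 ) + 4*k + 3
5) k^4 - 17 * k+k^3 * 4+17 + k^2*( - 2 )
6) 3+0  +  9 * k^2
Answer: 3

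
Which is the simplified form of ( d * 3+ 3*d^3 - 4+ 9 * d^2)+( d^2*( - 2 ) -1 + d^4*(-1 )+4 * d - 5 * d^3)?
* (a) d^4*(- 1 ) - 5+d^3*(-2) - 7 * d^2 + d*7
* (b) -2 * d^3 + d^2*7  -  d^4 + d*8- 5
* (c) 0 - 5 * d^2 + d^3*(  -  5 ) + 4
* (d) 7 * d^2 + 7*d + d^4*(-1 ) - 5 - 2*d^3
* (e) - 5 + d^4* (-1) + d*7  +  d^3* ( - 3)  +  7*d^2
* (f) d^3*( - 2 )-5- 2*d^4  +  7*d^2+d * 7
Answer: d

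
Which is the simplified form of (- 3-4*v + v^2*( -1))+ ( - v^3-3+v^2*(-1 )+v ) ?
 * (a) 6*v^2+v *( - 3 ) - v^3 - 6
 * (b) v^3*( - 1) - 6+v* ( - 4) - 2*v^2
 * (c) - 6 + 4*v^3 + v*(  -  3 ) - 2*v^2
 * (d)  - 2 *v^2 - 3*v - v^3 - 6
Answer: d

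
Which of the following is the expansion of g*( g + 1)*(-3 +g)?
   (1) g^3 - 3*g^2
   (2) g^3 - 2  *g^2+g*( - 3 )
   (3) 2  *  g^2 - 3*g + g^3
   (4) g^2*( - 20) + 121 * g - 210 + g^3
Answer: 2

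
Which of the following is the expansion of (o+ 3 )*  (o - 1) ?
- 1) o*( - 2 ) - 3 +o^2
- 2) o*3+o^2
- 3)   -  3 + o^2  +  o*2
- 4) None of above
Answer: 3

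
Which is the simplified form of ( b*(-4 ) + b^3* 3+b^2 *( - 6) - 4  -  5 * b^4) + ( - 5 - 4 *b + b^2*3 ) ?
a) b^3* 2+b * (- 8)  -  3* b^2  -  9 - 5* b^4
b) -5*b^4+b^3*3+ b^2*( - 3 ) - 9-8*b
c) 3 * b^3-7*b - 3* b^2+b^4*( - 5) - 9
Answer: b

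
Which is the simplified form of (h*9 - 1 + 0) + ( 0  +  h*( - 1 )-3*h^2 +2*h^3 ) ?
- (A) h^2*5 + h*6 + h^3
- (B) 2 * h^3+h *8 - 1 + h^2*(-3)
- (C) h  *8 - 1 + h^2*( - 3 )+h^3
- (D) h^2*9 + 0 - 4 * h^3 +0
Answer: B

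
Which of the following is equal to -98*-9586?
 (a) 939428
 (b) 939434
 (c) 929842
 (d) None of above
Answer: a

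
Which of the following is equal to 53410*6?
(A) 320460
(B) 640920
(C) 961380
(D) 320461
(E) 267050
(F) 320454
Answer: A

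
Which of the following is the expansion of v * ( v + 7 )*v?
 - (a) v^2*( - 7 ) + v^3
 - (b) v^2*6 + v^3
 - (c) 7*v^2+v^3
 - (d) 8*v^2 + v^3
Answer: c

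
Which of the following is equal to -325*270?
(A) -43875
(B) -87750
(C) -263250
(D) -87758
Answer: B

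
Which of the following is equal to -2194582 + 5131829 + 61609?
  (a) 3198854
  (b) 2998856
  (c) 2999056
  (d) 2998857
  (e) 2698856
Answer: b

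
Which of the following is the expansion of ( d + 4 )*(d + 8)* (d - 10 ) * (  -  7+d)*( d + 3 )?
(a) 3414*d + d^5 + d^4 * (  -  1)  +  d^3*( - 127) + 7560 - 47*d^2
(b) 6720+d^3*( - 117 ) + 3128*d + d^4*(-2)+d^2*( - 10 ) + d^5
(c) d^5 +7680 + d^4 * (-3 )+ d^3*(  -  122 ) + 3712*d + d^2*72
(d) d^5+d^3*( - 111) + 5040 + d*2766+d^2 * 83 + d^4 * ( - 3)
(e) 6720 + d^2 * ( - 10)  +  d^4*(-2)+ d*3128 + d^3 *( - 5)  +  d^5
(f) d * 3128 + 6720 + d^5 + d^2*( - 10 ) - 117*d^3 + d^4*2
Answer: b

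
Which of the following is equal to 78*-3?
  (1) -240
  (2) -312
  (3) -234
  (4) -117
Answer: 3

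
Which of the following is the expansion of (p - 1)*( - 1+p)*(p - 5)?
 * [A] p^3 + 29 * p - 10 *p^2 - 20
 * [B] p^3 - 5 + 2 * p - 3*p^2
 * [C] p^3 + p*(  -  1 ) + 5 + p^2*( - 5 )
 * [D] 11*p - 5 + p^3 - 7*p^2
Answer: D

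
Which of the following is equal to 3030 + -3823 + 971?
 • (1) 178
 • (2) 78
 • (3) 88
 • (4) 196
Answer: 1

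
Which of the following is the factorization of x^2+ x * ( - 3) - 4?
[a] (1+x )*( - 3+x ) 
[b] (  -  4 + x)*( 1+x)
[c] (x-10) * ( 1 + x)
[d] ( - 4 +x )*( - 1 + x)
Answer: b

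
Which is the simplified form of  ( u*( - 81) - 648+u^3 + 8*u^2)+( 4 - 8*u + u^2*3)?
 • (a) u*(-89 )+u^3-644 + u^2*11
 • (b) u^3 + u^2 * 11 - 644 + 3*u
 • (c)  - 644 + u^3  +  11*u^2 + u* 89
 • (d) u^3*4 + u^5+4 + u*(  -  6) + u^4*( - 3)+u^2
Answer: a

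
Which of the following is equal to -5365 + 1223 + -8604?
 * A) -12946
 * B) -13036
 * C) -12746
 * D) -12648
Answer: C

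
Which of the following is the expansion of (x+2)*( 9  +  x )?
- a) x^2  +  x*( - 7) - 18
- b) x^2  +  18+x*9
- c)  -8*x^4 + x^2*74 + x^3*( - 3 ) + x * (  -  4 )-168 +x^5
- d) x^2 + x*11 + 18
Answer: d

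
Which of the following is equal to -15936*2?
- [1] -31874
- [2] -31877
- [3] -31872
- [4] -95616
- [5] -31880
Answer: 3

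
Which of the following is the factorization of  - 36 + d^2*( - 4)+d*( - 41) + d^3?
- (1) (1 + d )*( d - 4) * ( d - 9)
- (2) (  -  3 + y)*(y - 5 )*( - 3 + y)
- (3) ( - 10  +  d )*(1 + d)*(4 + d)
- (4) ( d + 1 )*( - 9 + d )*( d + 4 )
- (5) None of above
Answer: 4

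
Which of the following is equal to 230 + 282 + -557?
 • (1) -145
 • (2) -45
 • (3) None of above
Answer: 2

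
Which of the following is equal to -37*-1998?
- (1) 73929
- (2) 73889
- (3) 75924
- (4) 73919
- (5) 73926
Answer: 5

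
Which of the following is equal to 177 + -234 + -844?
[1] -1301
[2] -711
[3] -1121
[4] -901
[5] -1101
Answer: 4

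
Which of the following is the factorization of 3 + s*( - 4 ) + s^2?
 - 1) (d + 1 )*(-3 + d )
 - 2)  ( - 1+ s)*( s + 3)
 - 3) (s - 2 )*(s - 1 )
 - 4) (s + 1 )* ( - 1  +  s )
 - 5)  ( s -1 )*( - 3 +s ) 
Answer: 5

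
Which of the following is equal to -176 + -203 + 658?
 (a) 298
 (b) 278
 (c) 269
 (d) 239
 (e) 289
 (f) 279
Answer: f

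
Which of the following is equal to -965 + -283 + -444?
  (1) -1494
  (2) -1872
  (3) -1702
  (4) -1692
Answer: 4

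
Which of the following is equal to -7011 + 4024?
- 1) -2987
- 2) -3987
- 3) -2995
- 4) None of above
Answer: 1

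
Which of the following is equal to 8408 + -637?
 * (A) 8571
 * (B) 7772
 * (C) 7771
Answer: C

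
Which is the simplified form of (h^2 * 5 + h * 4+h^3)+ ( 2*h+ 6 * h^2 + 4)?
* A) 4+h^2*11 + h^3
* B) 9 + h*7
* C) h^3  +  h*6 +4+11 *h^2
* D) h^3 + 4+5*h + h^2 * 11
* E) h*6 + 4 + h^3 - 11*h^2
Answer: C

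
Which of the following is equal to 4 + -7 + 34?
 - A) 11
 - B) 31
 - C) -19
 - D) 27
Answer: B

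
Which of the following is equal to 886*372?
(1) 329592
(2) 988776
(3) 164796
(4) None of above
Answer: 1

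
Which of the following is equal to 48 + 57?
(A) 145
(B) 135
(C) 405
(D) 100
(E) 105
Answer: E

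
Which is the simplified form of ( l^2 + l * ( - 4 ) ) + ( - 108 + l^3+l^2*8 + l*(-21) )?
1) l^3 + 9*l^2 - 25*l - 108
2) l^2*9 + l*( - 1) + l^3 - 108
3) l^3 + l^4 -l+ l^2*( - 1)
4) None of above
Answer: 1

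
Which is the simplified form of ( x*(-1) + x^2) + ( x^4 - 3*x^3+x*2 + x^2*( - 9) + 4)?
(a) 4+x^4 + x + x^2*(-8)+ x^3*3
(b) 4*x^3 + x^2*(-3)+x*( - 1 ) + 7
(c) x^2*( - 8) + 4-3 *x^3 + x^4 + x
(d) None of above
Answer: c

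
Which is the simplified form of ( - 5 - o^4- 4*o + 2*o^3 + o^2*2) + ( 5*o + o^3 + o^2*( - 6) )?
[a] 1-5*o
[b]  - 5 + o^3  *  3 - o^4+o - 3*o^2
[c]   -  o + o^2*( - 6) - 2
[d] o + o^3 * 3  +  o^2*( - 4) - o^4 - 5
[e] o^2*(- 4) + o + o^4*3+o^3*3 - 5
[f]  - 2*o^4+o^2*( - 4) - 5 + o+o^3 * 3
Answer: d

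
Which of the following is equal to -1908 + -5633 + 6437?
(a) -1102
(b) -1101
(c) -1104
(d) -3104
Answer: c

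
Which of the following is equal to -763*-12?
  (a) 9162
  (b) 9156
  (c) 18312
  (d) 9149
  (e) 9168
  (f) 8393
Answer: b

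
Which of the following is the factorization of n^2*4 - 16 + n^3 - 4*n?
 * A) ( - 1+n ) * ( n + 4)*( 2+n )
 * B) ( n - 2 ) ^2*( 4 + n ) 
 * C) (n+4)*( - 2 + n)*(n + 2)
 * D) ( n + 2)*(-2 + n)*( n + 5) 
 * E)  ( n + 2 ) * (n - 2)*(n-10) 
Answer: C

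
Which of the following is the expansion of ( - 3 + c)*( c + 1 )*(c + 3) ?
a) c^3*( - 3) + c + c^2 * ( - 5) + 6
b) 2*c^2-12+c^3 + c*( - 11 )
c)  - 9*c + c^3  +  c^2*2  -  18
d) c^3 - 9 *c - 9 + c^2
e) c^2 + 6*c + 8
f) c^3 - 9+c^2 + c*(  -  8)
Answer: d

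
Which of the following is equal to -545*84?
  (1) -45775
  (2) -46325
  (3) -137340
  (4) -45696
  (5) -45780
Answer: 5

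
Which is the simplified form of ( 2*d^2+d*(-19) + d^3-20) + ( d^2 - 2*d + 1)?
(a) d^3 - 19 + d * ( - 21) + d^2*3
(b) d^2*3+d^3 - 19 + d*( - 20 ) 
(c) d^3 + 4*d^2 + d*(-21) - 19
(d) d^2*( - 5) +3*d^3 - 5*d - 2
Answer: a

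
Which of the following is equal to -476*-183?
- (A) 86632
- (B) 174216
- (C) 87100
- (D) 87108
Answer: D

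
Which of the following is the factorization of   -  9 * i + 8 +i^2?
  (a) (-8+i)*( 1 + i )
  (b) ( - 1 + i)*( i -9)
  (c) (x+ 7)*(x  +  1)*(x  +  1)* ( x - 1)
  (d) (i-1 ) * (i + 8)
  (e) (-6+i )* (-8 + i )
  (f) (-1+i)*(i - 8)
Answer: f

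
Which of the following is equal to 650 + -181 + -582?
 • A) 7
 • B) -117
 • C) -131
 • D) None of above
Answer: D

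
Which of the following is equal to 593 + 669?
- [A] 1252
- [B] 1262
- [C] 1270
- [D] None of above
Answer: B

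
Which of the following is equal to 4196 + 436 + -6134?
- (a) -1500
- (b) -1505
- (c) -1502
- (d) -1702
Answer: c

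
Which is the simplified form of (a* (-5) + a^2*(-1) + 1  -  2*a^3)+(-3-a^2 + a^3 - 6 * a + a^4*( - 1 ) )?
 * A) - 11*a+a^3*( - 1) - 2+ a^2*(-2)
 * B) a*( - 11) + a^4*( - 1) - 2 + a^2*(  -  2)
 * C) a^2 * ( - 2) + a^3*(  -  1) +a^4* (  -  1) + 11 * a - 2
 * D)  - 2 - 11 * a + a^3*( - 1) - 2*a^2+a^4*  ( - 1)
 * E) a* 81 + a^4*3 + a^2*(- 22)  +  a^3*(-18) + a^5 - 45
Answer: D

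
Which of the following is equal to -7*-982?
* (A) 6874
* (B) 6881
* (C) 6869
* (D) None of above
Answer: A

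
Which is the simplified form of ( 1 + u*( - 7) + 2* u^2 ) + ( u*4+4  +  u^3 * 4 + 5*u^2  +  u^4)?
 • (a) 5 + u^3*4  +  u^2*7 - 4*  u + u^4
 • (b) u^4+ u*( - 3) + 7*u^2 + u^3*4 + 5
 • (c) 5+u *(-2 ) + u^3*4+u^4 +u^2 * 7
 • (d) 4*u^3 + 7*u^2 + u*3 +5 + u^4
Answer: b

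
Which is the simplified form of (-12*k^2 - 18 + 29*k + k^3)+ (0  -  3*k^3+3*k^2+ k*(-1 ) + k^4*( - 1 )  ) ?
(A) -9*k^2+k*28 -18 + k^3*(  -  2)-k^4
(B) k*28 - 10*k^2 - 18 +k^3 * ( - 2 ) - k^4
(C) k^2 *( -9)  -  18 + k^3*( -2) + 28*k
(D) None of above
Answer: A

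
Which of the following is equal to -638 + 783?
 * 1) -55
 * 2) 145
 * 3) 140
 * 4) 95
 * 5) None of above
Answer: 2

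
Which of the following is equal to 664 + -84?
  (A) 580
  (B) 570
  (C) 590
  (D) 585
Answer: A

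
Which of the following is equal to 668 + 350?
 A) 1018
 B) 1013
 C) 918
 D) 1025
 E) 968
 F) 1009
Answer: A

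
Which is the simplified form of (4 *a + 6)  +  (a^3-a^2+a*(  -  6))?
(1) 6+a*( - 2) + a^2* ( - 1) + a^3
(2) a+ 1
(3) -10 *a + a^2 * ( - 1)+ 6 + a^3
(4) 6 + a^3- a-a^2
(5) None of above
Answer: 1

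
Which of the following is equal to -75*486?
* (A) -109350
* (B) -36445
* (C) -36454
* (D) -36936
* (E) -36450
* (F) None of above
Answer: E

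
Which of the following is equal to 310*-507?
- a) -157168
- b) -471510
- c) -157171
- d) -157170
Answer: d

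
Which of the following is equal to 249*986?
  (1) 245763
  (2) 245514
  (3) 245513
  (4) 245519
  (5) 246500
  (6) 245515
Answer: 2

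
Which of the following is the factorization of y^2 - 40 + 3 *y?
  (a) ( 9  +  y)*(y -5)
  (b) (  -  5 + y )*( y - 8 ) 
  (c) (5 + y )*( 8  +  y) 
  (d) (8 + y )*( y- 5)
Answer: d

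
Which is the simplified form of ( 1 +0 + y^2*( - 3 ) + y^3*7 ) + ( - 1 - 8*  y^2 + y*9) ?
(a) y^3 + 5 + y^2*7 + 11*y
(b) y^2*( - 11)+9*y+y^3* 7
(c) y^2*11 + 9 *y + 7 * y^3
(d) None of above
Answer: b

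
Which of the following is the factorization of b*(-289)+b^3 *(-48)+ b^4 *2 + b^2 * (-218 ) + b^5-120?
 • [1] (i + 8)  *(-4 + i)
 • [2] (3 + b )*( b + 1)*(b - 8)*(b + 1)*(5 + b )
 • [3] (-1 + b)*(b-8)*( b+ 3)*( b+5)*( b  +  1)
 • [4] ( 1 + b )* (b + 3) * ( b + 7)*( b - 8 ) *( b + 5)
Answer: 2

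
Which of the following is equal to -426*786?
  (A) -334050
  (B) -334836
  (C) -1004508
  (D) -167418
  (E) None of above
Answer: B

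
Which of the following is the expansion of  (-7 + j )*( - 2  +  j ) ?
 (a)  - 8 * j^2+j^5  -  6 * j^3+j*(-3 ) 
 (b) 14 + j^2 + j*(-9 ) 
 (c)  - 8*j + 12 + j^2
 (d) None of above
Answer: b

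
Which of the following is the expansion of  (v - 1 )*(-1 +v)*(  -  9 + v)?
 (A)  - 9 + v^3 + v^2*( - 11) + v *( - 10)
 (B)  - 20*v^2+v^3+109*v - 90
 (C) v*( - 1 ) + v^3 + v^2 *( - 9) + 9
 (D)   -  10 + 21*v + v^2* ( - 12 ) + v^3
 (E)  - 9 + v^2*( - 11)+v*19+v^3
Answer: E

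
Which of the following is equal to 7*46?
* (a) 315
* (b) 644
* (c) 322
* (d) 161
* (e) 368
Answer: c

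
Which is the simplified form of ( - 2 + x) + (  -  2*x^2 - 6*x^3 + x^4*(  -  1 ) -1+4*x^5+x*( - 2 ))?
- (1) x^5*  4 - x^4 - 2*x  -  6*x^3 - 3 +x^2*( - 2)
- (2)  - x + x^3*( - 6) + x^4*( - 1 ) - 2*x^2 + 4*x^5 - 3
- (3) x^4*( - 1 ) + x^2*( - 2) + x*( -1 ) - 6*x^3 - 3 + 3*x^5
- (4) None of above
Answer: 2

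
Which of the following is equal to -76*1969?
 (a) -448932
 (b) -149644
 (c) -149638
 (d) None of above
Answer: b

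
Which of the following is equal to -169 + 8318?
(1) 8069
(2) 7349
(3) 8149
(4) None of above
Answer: 3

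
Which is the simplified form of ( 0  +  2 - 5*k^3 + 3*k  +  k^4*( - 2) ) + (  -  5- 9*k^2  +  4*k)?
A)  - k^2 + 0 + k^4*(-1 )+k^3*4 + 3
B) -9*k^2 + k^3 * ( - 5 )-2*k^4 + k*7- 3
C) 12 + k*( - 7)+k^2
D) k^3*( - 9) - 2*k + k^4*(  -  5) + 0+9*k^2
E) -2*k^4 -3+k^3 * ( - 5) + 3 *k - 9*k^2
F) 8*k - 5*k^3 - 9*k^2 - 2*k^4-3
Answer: B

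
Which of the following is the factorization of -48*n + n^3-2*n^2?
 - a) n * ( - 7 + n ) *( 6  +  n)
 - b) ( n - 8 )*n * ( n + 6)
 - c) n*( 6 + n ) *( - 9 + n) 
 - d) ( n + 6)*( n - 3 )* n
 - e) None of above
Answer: b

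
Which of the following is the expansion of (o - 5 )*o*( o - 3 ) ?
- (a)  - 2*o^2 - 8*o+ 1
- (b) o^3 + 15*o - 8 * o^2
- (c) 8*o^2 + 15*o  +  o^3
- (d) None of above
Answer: b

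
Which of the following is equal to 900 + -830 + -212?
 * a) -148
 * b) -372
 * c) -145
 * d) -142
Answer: d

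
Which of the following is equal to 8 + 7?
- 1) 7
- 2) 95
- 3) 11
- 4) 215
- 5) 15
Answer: 5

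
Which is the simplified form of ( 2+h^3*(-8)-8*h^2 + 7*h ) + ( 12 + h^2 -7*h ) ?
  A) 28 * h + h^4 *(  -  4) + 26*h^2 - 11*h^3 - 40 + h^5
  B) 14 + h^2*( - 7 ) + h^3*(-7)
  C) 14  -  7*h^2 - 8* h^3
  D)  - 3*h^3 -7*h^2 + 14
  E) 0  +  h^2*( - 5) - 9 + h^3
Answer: C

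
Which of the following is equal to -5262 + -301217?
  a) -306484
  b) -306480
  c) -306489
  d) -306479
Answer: d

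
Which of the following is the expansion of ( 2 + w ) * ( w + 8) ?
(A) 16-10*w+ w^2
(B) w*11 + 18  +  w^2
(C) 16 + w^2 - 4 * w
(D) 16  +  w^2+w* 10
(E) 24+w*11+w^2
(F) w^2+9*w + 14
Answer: D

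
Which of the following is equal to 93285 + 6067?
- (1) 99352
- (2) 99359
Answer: 1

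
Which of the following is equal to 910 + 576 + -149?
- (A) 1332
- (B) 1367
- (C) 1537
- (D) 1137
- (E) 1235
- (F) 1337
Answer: F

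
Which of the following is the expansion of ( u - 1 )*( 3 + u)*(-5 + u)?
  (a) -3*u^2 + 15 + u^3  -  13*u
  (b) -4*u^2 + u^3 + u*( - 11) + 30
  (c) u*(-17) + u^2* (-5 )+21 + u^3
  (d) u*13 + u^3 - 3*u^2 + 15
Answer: a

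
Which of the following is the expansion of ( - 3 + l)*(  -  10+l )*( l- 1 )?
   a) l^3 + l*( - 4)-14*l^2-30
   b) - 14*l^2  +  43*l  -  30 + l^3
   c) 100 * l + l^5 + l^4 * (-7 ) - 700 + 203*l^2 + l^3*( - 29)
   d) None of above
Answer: b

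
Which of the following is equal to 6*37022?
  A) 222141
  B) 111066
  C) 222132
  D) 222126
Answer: C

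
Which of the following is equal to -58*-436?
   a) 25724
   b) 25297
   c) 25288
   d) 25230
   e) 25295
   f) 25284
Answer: c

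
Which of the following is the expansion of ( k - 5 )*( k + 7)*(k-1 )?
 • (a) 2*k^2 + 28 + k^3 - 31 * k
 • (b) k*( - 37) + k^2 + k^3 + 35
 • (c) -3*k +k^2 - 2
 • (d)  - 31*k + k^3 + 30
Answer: b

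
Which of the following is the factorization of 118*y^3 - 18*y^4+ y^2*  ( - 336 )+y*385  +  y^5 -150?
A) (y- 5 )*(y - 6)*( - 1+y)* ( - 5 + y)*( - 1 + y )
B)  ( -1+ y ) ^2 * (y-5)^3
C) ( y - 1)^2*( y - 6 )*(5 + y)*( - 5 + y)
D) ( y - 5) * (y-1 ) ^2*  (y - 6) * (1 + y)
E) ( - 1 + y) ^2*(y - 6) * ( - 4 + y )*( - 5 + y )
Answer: A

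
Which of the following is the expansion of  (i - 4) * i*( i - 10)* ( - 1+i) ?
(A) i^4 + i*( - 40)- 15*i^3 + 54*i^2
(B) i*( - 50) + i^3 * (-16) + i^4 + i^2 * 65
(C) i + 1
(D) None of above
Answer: A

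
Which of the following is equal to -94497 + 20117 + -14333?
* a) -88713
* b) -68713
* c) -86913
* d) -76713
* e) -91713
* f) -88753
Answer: a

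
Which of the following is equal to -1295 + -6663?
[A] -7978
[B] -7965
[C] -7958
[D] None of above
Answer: C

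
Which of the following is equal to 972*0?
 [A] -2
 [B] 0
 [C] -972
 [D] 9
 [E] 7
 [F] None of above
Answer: B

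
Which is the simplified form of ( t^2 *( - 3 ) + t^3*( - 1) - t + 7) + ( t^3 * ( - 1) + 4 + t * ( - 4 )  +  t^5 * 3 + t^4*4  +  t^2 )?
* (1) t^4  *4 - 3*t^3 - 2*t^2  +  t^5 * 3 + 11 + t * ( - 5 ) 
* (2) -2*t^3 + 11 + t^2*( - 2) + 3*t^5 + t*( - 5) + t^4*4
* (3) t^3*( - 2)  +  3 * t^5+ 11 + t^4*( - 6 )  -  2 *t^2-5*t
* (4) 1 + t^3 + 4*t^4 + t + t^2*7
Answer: 2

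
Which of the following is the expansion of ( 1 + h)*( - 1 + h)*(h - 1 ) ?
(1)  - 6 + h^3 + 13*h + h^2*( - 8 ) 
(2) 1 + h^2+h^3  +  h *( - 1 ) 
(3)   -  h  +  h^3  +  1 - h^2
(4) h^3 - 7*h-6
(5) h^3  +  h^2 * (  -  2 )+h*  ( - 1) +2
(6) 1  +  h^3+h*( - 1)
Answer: 3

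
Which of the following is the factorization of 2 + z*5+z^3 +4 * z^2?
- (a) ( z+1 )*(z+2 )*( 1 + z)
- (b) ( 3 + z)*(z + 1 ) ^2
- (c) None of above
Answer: a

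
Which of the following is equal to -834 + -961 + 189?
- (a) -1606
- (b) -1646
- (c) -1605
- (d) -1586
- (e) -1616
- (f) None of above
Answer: a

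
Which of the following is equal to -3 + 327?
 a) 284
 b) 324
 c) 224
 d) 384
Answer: b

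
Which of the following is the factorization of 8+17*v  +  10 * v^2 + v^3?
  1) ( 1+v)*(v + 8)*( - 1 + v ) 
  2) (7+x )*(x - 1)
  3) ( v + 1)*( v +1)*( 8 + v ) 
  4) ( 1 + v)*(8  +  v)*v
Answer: 3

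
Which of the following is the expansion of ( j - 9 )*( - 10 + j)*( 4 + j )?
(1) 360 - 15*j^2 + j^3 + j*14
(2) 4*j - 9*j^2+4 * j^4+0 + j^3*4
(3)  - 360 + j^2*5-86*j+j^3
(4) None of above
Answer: 1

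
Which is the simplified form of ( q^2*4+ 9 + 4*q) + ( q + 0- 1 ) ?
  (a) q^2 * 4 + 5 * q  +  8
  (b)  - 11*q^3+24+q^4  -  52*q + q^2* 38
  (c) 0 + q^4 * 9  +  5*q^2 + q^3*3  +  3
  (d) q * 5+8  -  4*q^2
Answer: a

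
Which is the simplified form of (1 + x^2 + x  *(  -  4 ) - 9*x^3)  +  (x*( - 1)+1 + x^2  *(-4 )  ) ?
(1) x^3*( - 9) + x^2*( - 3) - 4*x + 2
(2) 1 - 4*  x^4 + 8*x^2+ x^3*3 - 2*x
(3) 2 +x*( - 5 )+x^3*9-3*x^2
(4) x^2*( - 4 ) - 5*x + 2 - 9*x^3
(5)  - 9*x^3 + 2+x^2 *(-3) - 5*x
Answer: 5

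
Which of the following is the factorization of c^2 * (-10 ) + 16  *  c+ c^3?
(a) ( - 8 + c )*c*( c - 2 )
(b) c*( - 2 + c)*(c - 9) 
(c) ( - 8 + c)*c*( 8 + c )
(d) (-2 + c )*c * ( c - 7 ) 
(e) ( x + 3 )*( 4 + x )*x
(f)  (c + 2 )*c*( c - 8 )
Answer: a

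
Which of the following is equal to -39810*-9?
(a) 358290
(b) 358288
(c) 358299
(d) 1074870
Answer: a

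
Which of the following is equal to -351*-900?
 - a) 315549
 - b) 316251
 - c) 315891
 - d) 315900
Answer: d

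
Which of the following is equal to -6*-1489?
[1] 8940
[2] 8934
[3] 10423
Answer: 2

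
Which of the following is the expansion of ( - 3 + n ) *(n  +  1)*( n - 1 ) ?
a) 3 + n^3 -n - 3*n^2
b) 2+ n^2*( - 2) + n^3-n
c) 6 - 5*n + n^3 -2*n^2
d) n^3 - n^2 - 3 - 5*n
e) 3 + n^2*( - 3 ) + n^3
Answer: a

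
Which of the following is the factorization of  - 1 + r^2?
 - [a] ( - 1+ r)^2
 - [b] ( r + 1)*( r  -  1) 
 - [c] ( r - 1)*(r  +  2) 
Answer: b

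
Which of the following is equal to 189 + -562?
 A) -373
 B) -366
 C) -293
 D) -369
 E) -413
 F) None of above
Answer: A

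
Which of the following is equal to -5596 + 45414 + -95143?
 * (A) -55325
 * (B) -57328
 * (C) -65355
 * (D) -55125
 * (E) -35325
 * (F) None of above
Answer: A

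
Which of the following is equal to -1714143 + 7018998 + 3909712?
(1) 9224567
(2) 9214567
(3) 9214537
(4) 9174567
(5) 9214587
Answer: 2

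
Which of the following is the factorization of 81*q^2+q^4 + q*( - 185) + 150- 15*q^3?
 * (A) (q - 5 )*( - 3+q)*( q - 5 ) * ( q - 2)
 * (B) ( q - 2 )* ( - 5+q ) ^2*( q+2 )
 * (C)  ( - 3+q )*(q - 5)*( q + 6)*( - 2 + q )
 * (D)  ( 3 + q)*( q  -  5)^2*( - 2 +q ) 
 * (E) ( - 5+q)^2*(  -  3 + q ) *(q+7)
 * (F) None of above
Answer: A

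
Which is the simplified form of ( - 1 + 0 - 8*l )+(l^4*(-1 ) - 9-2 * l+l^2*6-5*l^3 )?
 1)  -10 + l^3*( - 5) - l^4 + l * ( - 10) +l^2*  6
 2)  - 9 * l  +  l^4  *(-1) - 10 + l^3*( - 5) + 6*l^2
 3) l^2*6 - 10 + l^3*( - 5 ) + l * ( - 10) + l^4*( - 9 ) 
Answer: 1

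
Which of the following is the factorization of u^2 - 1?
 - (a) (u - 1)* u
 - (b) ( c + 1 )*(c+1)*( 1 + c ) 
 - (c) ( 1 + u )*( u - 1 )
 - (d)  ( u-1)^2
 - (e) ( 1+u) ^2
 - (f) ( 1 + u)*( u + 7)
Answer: c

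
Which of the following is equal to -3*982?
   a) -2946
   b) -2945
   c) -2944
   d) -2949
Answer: a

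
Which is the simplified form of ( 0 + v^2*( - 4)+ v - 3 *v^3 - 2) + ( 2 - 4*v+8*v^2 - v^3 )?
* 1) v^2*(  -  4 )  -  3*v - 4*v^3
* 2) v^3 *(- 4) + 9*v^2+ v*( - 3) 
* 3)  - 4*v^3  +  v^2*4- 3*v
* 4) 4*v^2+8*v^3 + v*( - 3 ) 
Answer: 3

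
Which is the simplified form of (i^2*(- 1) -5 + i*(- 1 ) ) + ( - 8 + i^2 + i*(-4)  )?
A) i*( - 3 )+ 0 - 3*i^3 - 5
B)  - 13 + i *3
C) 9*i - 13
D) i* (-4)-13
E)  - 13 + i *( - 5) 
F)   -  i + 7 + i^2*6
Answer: E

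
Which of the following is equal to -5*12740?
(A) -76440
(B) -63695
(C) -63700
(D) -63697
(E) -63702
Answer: C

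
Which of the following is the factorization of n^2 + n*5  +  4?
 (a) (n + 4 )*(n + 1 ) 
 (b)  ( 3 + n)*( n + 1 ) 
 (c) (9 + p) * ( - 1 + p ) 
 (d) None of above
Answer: a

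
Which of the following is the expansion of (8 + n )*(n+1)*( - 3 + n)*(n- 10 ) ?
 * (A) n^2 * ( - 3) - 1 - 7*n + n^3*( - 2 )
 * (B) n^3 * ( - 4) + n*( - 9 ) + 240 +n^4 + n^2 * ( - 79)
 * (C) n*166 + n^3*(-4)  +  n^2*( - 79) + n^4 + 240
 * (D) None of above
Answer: C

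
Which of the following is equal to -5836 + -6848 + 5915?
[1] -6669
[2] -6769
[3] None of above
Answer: 2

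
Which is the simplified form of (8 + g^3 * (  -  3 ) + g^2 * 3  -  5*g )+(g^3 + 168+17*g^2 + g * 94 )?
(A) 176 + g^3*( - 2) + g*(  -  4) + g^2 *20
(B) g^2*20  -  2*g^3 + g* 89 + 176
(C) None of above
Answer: B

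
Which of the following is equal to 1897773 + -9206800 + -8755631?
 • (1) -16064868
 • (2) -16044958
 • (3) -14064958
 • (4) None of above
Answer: 4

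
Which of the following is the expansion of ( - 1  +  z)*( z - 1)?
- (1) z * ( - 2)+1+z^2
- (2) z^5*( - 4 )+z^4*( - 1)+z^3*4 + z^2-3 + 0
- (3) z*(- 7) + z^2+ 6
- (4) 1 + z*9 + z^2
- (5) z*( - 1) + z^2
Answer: 1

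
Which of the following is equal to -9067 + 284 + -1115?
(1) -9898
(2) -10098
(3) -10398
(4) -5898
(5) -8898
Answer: 1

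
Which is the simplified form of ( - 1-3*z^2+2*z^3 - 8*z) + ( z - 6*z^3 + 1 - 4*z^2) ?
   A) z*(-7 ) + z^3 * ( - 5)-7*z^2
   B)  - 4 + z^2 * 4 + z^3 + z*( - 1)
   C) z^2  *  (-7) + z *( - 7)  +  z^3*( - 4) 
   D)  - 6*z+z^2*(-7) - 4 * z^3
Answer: C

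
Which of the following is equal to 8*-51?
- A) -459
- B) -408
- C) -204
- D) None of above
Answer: B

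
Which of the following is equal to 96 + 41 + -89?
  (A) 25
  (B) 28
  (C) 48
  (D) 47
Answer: C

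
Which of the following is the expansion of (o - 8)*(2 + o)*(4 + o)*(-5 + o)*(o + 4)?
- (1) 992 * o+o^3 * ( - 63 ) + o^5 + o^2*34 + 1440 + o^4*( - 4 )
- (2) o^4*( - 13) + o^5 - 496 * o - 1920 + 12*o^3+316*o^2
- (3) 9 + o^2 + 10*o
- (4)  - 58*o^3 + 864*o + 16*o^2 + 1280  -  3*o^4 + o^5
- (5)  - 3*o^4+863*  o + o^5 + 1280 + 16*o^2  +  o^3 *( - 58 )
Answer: 4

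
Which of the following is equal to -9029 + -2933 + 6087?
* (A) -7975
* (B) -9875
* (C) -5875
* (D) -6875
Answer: C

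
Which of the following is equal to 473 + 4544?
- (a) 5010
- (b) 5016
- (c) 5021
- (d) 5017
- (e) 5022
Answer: d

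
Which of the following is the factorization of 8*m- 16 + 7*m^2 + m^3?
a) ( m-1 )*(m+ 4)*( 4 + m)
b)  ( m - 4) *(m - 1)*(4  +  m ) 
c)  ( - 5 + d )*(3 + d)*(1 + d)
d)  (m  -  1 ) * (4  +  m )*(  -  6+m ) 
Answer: a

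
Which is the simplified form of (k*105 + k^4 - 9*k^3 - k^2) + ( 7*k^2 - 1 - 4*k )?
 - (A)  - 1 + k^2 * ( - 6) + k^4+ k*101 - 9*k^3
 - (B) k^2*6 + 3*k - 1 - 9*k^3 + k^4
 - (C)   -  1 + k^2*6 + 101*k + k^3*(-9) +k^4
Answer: C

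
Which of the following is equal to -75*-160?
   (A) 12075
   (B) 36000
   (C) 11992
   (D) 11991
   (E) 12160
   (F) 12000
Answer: F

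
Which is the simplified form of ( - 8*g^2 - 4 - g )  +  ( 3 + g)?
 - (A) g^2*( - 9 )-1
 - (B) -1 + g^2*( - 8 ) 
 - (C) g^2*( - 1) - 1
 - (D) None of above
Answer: B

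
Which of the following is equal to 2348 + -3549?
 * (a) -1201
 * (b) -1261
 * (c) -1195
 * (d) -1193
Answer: a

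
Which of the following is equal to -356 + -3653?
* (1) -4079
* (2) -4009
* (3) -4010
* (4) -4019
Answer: 2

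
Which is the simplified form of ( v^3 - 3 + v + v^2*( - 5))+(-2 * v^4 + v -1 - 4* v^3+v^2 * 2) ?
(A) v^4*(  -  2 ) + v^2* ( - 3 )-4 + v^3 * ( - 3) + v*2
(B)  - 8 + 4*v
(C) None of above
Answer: A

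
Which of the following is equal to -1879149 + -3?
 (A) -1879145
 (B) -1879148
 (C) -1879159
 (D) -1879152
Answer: D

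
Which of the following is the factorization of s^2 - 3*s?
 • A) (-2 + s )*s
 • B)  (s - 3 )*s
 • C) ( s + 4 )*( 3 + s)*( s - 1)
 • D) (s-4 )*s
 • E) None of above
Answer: B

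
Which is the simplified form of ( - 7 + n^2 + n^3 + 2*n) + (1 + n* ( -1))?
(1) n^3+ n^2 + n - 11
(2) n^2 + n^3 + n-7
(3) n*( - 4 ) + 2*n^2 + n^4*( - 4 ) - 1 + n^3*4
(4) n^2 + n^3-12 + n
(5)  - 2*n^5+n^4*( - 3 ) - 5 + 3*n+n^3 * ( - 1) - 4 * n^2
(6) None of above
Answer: 6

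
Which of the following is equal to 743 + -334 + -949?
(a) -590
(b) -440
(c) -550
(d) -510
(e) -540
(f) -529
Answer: e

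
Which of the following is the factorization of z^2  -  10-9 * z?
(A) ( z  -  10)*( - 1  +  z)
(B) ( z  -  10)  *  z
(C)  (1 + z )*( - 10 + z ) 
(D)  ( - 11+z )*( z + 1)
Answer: C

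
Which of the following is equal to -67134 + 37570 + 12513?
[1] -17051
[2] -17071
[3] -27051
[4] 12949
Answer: 1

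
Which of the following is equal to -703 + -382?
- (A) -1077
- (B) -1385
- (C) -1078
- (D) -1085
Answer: D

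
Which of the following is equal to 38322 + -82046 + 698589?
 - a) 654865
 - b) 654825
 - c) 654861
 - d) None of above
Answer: a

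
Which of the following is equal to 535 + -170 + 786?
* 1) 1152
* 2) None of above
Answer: 2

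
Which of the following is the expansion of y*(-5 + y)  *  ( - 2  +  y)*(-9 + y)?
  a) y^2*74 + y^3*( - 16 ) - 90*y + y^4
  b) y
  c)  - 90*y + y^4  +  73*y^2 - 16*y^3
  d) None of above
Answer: c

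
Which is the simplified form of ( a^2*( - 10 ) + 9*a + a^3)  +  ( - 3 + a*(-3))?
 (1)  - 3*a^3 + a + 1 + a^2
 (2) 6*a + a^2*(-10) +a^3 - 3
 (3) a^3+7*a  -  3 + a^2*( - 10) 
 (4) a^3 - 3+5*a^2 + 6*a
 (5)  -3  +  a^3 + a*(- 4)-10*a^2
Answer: 2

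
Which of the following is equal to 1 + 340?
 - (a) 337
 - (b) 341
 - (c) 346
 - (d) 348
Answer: b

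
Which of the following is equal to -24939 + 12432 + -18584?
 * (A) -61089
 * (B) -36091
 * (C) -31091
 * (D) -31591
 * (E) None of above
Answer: C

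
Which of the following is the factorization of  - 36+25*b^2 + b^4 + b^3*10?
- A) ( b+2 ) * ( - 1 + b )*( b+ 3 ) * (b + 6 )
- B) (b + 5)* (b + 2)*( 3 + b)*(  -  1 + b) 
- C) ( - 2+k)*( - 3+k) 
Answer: A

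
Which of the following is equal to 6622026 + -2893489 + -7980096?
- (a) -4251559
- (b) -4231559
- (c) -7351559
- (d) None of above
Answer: a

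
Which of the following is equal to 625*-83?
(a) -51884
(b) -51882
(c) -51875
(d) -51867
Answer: c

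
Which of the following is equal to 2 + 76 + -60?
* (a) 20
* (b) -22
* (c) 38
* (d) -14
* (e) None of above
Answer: e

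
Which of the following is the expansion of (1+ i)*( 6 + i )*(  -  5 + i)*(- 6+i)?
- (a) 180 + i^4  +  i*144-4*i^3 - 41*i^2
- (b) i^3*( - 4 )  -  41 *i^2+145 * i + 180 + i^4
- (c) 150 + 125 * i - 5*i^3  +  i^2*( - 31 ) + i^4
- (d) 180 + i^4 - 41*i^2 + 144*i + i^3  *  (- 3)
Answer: a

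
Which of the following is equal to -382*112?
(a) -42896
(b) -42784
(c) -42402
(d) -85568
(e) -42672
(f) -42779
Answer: b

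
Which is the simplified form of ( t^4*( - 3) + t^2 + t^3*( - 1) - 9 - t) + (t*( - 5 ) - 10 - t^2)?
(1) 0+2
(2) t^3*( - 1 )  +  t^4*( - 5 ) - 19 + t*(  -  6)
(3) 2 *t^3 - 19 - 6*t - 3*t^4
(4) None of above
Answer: 4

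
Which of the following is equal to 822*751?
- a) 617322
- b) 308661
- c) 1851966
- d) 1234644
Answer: a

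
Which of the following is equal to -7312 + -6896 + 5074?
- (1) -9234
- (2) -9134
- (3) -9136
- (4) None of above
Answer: 2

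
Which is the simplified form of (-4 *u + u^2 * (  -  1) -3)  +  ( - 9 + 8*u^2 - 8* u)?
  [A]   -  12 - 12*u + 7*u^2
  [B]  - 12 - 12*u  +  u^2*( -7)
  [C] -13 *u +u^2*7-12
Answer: A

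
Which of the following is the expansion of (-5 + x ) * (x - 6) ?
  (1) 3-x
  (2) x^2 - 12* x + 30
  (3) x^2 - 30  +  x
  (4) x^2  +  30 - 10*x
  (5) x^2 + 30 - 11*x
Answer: 5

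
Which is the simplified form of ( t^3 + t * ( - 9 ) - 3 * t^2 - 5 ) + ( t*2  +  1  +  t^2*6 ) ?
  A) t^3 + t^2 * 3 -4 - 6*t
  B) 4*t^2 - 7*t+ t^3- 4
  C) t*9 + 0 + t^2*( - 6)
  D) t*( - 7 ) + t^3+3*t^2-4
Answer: D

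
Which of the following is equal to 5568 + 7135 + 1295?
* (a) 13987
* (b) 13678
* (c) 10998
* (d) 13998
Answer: d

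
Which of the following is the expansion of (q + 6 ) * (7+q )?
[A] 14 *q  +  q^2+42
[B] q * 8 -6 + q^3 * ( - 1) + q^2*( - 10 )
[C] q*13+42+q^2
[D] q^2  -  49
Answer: C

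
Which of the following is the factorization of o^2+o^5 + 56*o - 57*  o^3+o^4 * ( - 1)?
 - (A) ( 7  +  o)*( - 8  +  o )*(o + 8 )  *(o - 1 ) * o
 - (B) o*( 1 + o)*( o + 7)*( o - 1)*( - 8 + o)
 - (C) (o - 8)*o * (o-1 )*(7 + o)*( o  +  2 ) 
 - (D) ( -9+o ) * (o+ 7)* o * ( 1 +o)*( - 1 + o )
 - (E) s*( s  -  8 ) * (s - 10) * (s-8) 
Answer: B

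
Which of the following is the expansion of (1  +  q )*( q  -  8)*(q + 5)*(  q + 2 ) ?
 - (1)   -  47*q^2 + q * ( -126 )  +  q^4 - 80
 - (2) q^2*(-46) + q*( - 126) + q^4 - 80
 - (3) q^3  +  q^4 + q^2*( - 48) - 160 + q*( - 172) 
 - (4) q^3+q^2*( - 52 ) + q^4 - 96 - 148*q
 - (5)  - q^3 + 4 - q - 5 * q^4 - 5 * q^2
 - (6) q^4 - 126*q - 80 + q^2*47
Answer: 1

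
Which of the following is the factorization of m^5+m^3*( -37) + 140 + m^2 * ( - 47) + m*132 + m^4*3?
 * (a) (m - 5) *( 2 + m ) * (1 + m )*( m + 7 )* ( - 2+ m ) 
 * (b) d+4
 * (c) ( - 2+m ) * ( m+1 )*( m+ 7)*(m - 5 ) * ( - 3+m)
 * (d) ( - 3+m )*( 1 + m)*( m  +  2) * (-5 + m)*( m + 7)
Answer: a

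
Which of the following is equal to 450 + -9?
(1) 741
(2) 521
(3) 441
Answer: 3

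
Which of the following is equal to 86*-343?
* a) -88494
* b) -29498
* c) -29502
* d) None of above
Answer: b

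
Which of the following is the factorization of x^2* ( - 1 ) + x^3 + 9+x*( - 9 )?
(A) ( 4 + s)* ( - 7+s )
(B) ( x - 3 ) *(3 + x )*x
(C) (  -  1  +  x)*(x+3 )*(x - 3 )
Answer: C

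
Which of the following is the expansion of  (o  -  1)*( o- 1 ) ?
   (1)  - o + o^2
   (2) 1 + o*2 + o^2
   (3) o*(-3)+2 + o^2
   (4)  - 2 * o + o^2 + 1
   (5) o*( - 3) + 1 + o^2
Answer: 4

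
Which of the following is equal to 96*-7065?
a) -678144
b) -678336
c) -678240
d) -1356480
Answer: c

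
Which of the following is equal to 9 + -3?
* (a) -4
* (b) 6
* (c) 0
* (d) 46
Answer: b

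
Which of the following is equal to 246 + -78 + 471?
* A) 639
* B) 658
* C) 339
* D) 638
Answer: A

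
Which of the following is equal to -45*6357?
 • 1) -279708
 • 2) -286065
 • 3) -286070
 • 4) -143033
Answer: 2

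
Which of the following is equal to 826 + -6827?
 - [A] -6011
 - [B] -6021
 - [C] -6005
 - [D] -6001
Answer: D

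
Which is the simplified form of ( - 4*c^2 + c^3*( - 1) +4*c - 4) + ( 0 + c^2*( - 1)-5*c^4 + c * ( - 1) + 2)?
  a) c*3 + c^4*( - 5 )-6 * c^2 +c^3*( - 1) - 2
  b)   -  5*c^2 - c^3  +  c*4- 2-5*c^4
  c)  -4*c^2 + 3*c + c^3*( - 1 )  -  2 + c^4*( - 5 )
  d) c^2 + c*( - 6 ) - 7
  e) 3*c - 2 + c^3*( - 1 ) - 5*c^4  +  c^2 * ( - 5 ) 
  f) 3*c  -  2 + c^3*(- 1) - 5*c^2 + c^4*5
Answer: e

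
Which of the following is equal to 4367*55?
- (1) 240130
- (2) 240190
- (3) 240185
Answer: 3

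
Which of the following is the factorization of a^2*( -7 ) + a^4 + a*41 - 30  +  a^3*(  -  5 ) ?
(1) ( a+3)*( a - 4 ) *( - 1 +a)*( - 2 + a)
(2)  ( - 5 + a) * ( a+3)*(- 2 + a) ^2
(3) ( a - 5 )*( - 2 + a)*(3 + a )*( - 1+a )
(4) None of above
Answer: 3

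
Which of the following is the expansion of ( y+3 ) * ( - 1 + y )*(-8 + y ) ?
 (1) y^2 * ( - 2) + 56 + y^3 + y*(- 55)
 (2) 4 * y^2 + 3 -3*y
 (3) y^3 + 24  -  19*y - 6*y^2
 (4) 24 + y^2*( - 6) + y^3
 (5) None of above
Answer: 3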